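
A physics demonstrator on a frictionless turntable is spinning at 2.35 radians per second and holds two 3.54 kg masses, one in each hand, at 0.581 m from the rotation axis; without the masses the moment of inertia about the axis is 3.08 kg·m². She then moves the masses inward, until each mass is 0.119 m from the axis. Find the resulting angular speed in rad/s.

No external torque acts about the spin axis, so angular momentum is conserved.
I₁ = 3.08 + 2(3.54)(0.581)² = 5.470 kg·m²; I₂ = 3.08 + 2(3.54)(0.119)² = 3.180 kg·m².
ω₂ = I₁ω₁ / I₂ = (5.470)(2.35 rad/s) / (3.180) = 4.042 rad/s.

ω₂ ≈ 4.04 rad/s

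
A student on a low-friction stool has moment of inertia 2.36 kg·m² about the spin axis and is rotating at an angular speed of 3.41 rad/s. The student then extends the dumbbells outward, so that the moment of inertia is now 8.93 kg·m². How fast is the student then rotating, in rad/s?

ω₂ ≈ 0.901 rad/s

With no external torque about the axis, L is conserved: I₁ω₁ = I₂ω₂.
ω₂ = I₁ω₁ / I₂ = (2.360)(3.41 rad/s) / (8.930) = 0.9012 rad/s.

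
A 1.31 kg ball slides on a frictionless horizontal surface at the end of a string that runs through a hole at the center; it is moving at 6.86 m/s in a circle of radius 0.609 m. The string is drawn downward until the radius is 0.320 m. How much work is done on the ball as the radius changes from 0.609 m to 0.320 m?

W ≈ 80.8 J

Central (radial) force ⇒ zero torque about the center ⇒ m v r is constant.
v₂ = v₁ r₁ / r₂ = (6.86)(0.609) / (0.320) = 13.06 m/s.
W = ΔKE = ½m(v₂² − v₁²) = 80.82 J.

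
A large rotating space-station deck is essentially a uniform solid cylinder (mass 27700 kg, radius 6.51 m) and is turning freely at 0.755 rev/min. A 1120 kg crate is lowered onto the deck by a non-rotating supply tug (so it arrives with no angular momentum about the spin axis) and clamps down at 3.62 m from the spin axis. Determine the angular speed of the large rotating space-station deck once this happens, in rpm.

The added mass arrives with no angular momentum about the spin axis, and any external torque about the spin axis is negligible, so the system's angular momentum is conserved.
I_p = ½(27700)(6.51)² = 5.870e+05 kg·m².
Added inertia Σmr² = (1120)(3.62)² = 14680 kg·m²; I_f = 5.870e+05 + 14680 = 6.016e+05 kg·m².
ω_f = I_p ω_i / I_f = (5.870e+05)(0.755) / 6.016e+05 = 0.7366 rpm.

ω_f ≈ 0.737 rpm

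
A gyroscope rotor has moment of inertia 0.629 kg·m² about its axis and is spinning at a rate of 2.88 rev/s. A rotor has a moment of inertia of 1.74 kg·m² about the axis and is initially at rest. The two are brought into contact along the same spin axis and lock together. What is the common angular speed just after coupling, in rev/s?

|ω_f| ≈ 0.765 rev/s

The coupling torques are internal; angular momentum about the shared axis is conserved.
Taking A's sense as positive: L = (0.6290)(2.88) = 1.812 kg·m²·rev/s.
Combined I = 0.6290 + 1.740 = 2.369 kg·m².
ω_f = L / I = 1.812 / 2.369 = 0.7647 rev/s.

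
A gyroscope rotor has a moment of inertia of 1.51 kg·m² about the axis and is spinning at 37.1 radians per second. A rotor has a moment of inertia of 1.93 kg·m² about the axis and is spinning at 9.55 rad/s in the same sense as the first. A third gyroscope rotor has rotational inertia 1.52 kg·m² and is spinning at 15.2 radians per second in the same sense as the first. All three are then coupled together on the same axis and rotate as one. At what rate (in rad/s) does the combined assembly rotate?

|ω_f| ≈ 19.7 rad/s

The coupling torques are internal; angular momentum about the shared axis is conserved.
Taking A's sense as positive: L = (1.510)(37.1) + (1.930)(9.55) + (1.520)(15.2) = 97.56 kg·m²·rad/s.
Combined I = 1.510 + 1.930 + 1.520 = 4.960 kg·m².
ω_f = L / I = 97.56 / 4.960 = 19.67 rad/s.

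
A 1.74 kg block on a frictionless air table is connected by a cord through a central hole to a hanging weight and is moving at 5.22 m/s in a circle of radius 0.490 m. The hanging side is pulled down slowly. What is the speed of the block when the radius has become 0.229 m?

v₂ ≈ 11.2 m/s

Central (radial) force ⇒ zero torque about the center ⇒ m v r is constant.
v₂ = v₁ r₁ / r₂ = (5.22)(0.490) / (0.229) = 11.17 m/s.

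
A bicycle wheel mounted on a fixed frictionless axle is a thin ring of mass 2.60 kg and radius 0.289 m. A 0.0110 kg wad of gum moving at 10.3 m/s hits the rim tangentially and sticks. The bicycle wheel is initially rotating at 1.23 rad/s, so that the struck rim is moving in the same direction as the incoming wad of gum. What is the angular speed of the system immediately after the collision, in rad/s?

|ω_f| ≈ 1.37 rad/s

About the axle the impulsive forces during the collision are internal, so angular momentum about that axis is conserved.
I_p = (2.60)(0.289)² = 0.2172 kg·m². Taking the sense of the wad of gum's angular momentum as positive, L_{wad} = m v R = (0.0110)(10.3)(0.289) = 0.03274 kg·m²/s.
L_i = +I_p ω_p + m v R = +(0.2172)(1.23) + 0.03274 = 0.2998 kg·m²/s.
After sticking, I_f = I_p + m R² = 0.2172 + (0.0110)(0.289)² = 0.2181 kg·m².
ω_f = L_i / I_f = 0.2998 / 0.2181 = 1.375 rad/s.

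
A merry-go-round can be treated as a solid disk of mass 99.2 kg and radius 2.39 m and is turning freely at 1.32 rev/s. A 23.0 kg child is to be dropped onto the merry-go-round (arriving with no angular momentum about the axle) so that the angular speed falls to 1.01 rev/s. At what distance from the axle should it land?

r ≈ 1.94 m

The added mass arrives with no angular momentum about the axle, and any external torque about the axle is negligible, so the system's angular momentum is conserved.
I_p = ½(99.2)(2.39)² = 283.3 kg·m².
I_p ω_i = (I_p + m r²) ω_f ⇒ m r² = I_p(ω_i/ω_f − 1) = 283.3(1.32/1.01 − 1) = 86.96 kg·m².
r = √(86.96/23.0) = 1.944 m.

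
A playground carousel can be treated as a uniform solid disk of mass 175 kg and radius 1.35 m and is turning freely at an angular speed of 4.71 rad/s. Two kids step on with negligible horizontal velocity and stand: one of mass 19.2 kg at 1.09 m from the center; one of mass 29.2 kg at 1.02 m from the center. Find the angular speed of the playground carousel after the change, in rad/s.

ω_f ≈ 3.53 rad/s

No external torque acts about the center; L_before = L_after.
I_p = ½(175)(1.35)² = 159.5 kg·m².
Added inertia Σmr² = (19.2)(1.09)² + (29.2)(1.02)² = 53.19 kg·m²; I_f = 159.5 + 53.19 = 212.7 kg·m².
ω_f = I_p ω_i / I_f = (159.5)(4.71) / 212.7 = 3.532 rad/s.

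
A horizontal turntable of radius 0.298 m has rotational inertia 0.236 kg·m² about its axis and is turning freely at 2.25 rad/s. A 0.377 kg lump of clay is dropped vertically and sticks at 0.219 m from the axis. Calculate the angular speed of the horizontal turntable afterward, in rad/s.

The added mass arrives with no angular momentum about the axis, and any external torque about the axis is negligible, so the system's angular momentum is conserved.
Added inertia Σmr² = (0.377)(0.219)² = 0.01808 kg·m²; I_f = 0.2360 + 0.01808 = 0.2541 kg·m².
ω_f = I_p ω_i / I_f = (0.2360)(2.25) / 0.2541 = 2.090 rad/s.

ω_f ≈ 2.09 rad/s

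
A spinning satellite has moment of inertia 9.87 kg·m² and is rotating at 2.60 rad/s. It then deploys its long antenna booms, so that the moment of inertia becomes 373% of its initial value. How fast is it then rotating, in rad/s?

ω₂ ≈ 0.697 rad/s

No external torque acts about the spin axis, so angular momentum is conserved.
I₂ = 3.73 × 9.87 = 36.82 kg·m².
ω₂ = I₁ω₁ / I₂ = (9.870)(2.60 rad/s) / (36.82) = 0.6971 rad/s.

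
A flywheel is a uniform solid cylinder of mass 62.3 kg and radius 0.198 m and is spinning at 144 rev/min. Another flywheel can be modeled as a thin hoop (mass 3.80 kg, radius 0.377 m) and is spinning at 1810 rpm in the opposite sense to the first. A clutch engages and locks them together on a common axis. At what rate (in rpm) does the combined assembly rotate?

|ω_f| ≈ 455 rpm

The coupling torques are internal; angular momentum about the shared axis is conserved.
Moments of inertia: I_A = ½(62.3)(0.198)² = 1.221 kg·m²; I_B = (3.80)(0.377)² = 0.5401 kg·m².
Taking A's sense as positive: L = (1.221)(144) − (0.5401)(1810) = -801.7 kg·m²·rpm.
Combined I = 1.221 + 0.5401 = 1.761 kg·m².
ω_f = L / I = -801.7 / 1.761 = -455.2 rpm.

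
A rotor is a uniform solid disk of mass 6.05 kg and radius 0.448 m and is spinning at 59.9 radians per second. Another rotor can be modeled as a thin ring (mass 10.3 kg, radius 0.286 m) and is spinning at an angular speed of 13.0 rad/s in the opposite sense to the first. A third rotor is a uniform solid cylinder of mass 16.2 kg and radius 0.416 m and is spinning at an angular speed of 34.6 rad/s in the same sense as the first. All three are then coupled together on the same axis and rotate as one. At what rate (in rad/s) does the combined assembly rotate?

The coupling torques are internal; angular momentum about the shared axis is conserved.
Moments of inertia: I_A = ½(6.05)(0.448)² = 0.6071 kg·m²; I_B = (10.3)(0.286)² = 0.8425 kg·m²; I_C = ½(16.2)(0.416)² = 1.402 kg·m².
Taking A's sense as positive: L = (0.6071)(59.9) − (0.8425)(13.0) + (1.402)(34.6) = 73.92 kg·m²·rad/s.
Combined I = 0.6071 + 0.8425 + 1.402 = 2.851 kg·m².
ω_f = L / I = 73.92 / 2.851 = 25.92 rad/s.

|ω_f| ≈ 25.9 rad/s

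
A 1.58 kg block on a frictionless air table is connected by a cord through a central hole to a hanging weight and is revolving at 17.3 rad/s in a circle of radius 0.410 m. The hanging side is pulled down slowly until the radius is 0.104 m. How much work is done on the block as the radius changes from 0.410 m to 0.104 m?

W ≈ 578 J

The constraining force is radial, so m r² ω about the center is conserved.
ω₂ = ω₁ (r₁/r₂)² = (17.3)(0.410/0.104)² = 268.9 rad/s.
W = ΔKE = ½m(v₂² − v₁²) = 578.0 J.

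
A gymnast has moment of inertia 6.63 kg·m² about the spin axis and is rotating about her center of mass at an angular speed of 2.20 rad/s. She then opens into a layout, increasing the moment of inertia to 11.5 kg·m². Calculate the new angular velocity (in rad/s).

ω₂ ≈ 1.27 rad/s

With no external torque about the axis, L is conserved: I₁ω₁ = I₂ω₂.
ω₂ = I₁ω₁ / I₂ = (6.630)(2.20 rad/s) / (11.50) = 1.268 rad/s.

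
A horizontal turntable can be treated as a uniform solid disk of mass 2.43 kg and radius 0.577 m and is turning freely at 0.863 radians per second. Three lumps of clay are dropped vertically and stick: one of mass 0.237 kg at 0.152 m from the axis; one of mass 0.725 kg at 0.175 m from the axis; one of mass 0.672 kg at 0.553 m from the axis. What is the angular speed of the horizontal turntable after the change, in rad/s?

ω_f ≈ 0.547 rad/s

No external torque acts about the axis; L_before = L_after.
I_p = ½(2.43)(0.577)² = 0.4045 kg·m².
Added inertia Σmr² = (0.237)(0.152)² + (0.725)(0.175)² + (0.672)(0.553)² = 0.2332 kg·m²; I_f = 0.4045 + 0.2332 = 0.6377 kg·m².
ω_f = I_p ω_i / I_f = (0.4045)(0.863) / 0.6377 = 0.5474 rad/s.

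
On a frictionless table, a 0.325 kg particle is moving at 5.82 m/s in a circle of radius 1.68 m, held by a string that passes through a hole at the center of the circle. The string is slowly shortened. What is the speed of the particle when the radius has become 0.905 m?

The only horizontal force on the mass is along the cord (radial), so it exerts no torque about the hole and angular momentum m v r is conserved.
v₂ = v₁ r₁ / r₂ = (5.82)(1.68) / (0.905) = 10.80 m/s.

v₂ ≈ 10.8 m/s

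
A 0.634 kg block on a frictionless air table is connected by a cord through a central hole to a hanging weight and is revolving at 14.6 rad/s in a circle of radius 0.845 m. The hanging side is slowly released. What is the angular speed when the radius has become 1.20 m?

The constraining force is radial, so m r² ω about the center is conserved.
ω₂ = ω₁ (r₁/r₂)² = (14.6)(0.845/1.20)² = 7.239 rad/s.

ω₂ ≈ 7.24 rad/s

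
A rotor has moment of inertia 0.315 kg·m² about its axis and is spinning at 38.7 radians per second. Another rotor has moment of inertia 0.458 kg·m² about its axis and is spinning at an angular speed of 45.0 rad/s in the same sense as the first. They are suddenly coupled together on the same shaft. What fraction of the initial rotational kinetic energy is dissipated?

The coupling torques are internal; angular momentum about the shared axis is conserved.
Taking A's sense as positive: L = (0.3150)(38.7) + (0.4580)(45.0) = 32.80 kg·m²·rad/s.
Combined I = 0.3150 + 0.4580 = 0.7730 kg·m².
ω_f = L / I = 32.80 / 0.7730 = 42.43 rad/s.
KE_i = ½ΣIω² = 699.6 J; KE_f = ½(0.7730)(42.43)² = 695.9 J.
Fraction dissipated = (KE_i − KE_f)/KE_i = 0.005294.

fraction ≈ 0.00529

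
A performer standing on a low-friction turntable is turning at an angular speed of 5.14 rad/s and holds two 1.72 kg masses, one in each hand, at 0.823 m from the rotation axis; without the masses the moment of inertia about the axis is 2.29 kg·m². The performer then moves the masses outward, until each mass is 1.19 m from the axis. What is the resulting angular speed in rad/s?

ω₂ ≈ 3.32 rad/s

With no external torque about the axis, L is conserved: I₁ω₁ = I₂ω₂.
I₁ = 2.29 + 2(1.72)(0.823)² = 4.620 kg·m²; I₂ = 2.29 + 2(1.72)(1.19)² = 7.161 kg·m².
ω₂ = I₁ω₁ / I₂ = (4.620)(5.14 rad/s) / (7.161) = 3.316 rad/s.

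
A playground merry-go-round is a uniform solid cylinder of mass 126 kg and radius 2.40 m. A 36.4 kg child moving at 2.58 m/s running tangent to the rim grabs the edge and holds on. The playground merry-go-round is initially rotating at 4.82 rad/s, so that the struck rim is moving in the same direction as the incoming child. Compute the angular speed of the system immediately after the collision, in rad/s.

About the axle the impulsive forces during the collision are internal, so angular momentum about that axis is conserved.
I_p = ½(126)(2.40)² = 362.9 kg·m². Taking the sense of the child's angular momentum as positive, L_{child} = m v R = (36.4)(2.58)(2.40) = 225.4 kg·m²/s.
L_i = +I_p ω_p + m v R = +(362.9)(4.82) + 225.4 = 1974 kg·m²/s.
After sticking, I_f = I_p + m R² = 362.9 + (36.4)(2.40)² = 572.5 kg·m².
ω_f = L_i / I_f = 1974 / 572.5 = 3.449 rad/s.

|ω_f| ≈ 3.45 rad/s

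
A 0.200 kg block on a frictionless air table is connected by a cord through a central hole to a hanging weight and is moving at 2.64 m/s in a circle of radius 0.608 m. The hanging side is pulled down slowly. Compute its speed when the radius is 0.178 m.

v₂ ≈ 9.02 m/s

The only horizontal force on the mass is along the cord (radial), so it exerts no torque about the hole and angular momentum m v r is conserved.
v₂ = v₁ r₁ / r₂ = (2.64)(0.608) / (0.178) = 9.018 m/s.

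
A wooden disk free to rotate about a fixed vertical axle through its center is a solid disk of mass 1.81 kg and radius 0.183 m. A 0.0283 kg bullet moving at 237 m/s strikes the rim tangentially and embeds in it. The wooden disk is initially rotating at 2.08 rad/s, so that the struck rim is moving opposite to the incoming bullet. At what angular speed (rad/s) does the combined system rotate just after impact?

The axle reaction passes through the axle and exerts no torque about it; angular momentum about the axle is conserved through the impact.
I_p = ½(1.81)(0.183)² = 0.03031 kg·m². Taking the sense of the bullet's angular momentum as positive, L_{bullet} = m v R = (0.0283)(237)(0.183) = 1.227 kg·m²/s.
L_i = −I_p ω_p + m v R = −(0.03031)(2.08) + 1.227 = 1.164 kg·m²/s.
After sticking, I_f = I_p + m R² = 0.03031 + (0.0283)(0.183)² = 0.03126 kg·m².
ω_f = L_i / I_f = 1.164 / 0.03126 = 37.25 rad/s.

|ω_f| ≈ 37.3 rad/s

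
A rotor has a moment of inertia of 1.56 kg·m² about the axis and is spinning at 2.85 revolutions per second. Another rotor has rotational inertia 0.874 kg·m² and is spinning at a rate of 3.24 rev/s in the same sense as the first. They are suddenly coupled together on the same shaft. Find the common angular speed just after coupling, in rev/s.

No external torque acts about the common axis, so total angular momentum is conserved.
Taking A's sense as positive: L = (1.560)(2.85) + (0.8740)(3.24) = 7.278 kg·m²·rev/s.
Combined I = 1.560 + 0.8740 = 2.434 kg·m².
ω_f = L / I = 7.278 / 2.434 = 2.990 rev/s.

|ω_f| ≈ 2.99 rev/s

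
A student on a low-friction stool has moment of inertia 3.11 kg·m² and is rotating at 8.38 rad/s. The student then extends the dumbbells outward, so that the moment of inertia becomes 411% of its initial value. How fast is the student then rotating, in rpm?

ω₂ ≈ 19.5 rpm

With no external torque about the axis, L is conserved: I₁ω₁ = I₂ω₂.
I₂ = 4.11 × 3.11 = 12.78 kg·m².
ω₂ = I₁ω₁ / I₂ = (3.110)(8.38 rad/s) / (12.78) = 2.039 rad/s = 19.47 rpm.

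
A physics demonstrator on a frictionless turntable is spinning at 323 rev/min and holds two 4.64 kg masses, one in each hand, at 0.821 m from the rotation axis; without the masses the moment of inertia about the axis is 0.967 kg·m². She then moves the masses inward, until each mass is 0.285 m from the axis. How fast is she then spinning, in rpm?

ω₂ ≈ 1360 rpm

With no external torque about the axis, L is conserved: I₁ω₁ = I₂ω₂.
I₁ = 0.967 + 2(4.64)(0.821)² = 7.222 kg·m²; I₂ = 0.967 + 2(4.64)(0.285)² = 1.721 kg·m².
ω₂ = I₁ω₁ / I₂ = (7.222)(323 rpm) / (1.721) = 1356 rpm.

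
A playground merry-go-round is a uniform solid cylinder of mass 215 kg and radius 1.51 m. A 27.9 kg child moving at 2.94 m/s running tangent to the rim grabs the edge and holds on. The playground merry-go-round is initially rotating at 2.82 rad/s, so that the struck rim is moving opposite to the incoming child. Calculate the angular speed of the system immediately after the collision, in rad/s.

About the axle the impulsive forces during the collision are internal, so angular momentum about that axis is conserved.
I_p = ½(215)(1.51)² = 245.1 kg·m². Taking the sense of the child's angular momentum as positive, L_{child} = m v R = (27.9)(2.94)(1.51) = 123.9 kg·m²/s.
L_i = −I_p ω_p + m v R = −(245.1)(2.82) + 123.9 = -567.4 kg·m²/s.
After sticking, I_f = I_p + m R² = 245.1 + (27.9)(1.51)² = 308.7 kg·m².
ω_f = L_i / I_f = -567.4 / 308.7 = -1.838 rad/s.

|ω_f| ≈ 1.84 rad/s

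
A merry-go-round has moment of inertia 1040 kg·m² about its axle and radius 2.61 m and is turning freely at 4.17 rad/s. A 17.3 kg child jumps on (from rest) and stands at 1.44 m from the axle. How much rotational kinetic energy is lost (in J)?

No external torque acts about the axle; L_before = L_after.
Added inertia Σmr² = (17.3)(1.44)² = 35.87 kg·m²; I_f = 1040 + 35.87 = 1076 kg·m².
ω_f = I_p ω_i / I_f = (1040)(4.17) / 1076 = 4.031 rad/s.
KE_i = ½(1040)(4.170 rad/s)² = 9042 J; KE_f = ½(1076)(4.031)² = 8741 J.

energy lost ≈ 301 J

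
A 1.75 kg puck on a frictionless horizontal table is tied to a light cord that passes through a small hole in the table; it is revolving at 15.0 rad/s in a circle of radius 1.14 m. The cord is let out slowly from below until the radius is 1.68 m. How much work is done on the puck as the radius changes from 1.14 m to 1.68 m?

The constraining force is radial, so m r² ω about the center is conserved.
ω₂ = ω₁ (r₁/r₂)² = (15.0)(1.14/1.68)² = 6.907 rad/s.
W = ΔKE = ½m(v₂² − v₁²) = -138.0 J.

W ≈ -138 J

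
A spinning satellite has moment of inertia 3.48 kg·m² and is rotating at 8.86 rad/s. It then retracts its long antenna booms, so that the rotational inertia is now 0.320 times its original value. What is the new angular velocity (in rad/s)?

No external torque acts about the spin axis, so angular momentum is conserved.
I₂ = 0.320 × 3.48 = 1.114 kg·m².
ω₂ = I₁ω₁ / I₂ = (3.480)(8.86 rad/s) / (1.114) = 27.69 rad/s.

ω₂ ≈ 27.7 rad/s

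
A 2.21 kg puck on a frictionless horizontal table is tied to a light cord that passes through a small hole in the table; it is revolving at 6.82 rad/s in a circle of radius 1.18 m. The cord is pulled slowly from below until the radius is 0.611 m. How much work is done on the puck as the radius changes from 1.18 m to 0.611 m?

W ≈ 195 J

The constraining force is radial, so m r² ω about the center is conserved.
ω₂ = ω₁ (r₁/r₂)² = (6.82)(1.18/0.611)² = 25.44 rad/s.
W = ΔKE = ½m(v₂² − v₁²) = 195.4 J.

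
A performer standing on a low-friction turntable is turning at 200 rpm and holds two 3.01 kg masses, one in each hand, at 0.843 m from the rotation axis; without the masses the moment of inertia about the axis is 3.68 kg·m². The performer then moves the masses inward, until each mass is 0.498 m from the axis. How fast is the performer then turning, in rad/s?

With no external torque about the axis, L is conserved: I₁ω₁ = I₂ω₂.
I₁ = 3.68 + 2(3.01)(0.843)² = 7.958 kg·m²; I₂ = 3.68 + 2(3.01)(0.498)² = 5.173 kg·m².
ω₂ = I₁ω₁ / I₂ = (7.958)(200 rpm) / (5.173) = 307.7 rpm = 32.22 rad/s.

ω₂ ≈ 32.2 rad/s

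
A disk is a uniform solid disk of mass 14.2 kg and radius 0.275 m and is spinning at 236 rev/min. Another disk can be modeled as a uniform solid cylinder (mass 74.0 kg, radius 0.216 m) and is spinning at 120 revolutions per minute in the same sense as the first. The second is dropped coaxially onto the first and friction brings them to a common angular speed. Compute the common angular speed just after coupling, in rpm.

The coupling torques are internal; angular momentum about the shared axis is conserved.
Moments of inertia: I_A = ½(14.2)(0.275)² = 0.5369 kg·m²; I_B = ½(74.0)(0.216)² = 1.726 kg·m².
Taking A's sense as positive: L = (0.5369)(236) + (1.726)(120) = 333.9 kg·m²·rpm.
Combined I = 0.5369 + 1.726 = 2.263 kg·m².
ω_f = L / I = 333.9 / 2.263 = 147.5 rpm.

|ω_f| ≈ 148 rpm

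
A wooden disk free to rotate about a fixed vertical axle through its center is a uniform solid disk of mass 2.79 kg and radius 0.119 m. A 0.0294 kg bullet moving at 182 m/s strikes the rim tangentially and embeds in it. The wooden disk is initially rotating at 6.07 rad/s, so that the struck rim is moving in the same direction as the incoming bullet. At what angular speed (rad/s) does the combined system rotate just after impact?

The axle reaction passes through the axle and exerts no torque about it; angular momentum about the axle is conserved through the impact.
I_p = ½(2.79)(0.119)² = 0.01975 kg·m². Taking the sense of the bullet's angular momentum as positive, L_{bullet} = m v R = (0.0294)(182)(0.119) = 0.6367 kg·m²/s.
L_i = +I_p ω_p + m v R = +(0.01975)(6.07) + 0.6367 = 0.7567 kg·m²/s.
After sticking, I_f = I_p + m R² = 0.01975 + (0.0294)(0.119)² = 0.02017 kg·m².
ω_f = L_i / I_f = 0.7567 / 0.02017 = 37.51 rad/s.

|ω_f| ≈ 37.5 rad/s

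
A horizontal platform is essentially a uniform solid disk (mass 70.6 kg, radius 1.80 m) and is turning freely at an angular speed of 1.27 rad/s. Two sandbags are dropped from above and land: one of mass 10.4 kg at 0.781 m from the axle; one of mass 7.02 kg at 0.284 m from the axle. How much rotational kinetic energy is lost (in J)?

No external torque acts about the axle; L_before = L_after.
I_p = ½(70.6)(1.80)² = 114.4 kg·m².
Added inertia Σmr² = (10.4)(0.781)² + (7.02)(0.284)² = 6.910 kg·m²; I_f = 114.4 + 6.910 = 121.3 kg·m².
ω_f = I_p ω_i / I_f = (114.4)(1.27) / 121.3 = 1.198 rad/s.
KE_i = ½(114.4)(1.270 rad/s)² = 92.24 J; KE_f = ½(121.3)(1.198)² = 86.98 J.

energy lost ≈ 5.25 J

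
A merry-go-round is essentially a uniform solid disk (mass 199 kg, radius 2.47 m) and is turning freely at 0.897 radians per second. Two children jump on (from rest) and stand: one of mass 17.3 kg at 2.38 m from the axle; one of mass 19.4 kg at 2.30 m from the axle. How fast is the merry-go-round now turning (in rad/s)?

ω_f ≈ 0.674 rad/s

No external torque acts about the axle; L_before = L_after.
I_p = ½(199)(2.47)² = 607.0 kg·m².
Added inertia Σmr² = (17.3)(2.38)² + (19.4)(2.30)² = 200.6 kg·m²; I_f = 607.0 + 200.6 = 807.7 kg·m².
ω_f = I_p ω_i / I_f = (607.0)(0.897) / 807.7 = 0.6742 rad/s.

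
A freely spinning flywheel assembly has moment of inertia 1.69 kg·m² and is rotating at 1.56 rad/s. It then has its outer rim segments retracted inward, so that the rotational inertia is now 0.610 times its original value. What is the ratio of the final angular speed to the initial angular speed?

No external torque acts about the spin axis, so angular momentum is conserved.
I₂ = 0.610 × 1.69 = 1.031 kg·m².
ω₂/ω₁ = I₁/I₂ = 1.690 / 1.031 = 1.639.

ω₂/ω₁ ≈ 1.64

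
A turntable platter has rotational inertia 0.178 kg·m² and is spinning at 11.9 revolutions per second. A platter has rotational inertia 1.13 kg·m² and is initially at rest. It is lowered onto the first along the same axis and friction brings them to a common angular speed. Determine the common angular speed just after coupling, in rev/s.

|ω_f| ≈ 1.62 rev/s

No external torque acts about the common axis, so total angular momentum is conserved.
Taking A's sense as positive: L = (0.1780)(11.9) = 2.118 kg·m²·rev/s.
Combined I = 0.1780 + 1.130 = 1.308 kg·m².
ω_f = L / I = 2.118 / 1.308 = 1.619 rev/s.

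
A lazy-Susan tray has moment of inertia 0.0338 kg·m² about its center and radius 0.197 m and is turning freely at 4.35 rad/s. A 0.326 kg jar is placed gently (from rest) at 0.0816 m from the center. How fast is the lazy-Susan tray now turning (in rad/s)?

ω_f ≈ 4.09 rad/s

No external torque acts about the center; L_before = L_after.
Added inertia Σmr² = (0.326)(0.0816)² = 0.002171 kg·m²; I_f = 0.03380 + 0.002171 = 0.03597 kg·m².
ω_f = I_p ω_i / I_f = (0.03380)(4.35) / 0.03597 = 4.087 rad/s.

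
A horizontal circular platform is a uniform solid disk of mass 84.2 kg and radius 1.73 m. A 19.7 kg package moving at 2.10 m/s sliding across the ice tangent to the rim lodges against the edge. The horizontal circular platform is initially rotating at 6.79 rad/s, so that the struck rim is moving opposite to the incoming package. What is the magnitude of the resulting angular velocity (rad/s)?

|ω_f| ≈ 4.24 rad/s

The axle reaction passes through the central axle and exerts no torque about it; angular momentum about the central axle is conserved through the impact.
I_p = ½(84.2)(1.73)² = 126.0 kg·m². Taking the sense of the package's angular momentum as positive, L_{package} = m v R = (19.7)(2.10)(1.73) = 71.57 kg·m²/s.
L_i = −I_p ω_p + m v R = −(126.0)(6.79) + 71.57 = -784.0 kg·m²/s.
After sticking, I_f = I_p + m R² = 126.0 + (19.7)(1.73)² = 185.0 kg·m².
ω_f = L_i / I_f = -784.0 / 185.0 = -4.239 rad/s.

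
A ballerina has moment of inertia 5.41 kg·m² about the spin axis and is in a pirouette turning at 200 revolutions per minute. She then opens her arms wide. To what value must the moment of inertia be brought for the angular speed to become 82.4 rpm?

I₂ ≈ 13.1 kg·m²

With no external torque about the axis, L is conserved: I₁ω₁ = I₂ω₂.
I₂ = I₁ω₁ / ω₂ = (5.41)(200) / (82.4) = 13.13 kg·m².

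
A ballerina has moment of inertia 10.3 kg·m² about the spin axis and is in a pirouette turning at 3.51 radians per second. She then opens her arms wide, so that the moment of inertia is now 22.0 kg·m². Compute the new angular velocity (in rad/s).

ω₂ ≈ 1.64 rad/s

With no external torque about the axis, L is conserved: I₁ω₁ = I₂ω₂.
ω₂ = I₁ω₁ / I₂ = (10.30)(3.51 rad/s) / (22.00) = 1.643 rad/s.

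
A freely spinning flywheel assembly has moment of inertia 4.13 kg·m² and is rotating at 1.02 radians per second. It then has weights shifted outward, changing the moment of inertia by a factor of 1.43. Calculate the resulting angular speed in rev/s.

ω₂ ≈ 0.114 rev/s

Angular momentum about the spin axis is conserved since the torque about it is zero.
I₂ = 1.43 × 4.13 = 5.906 kg·m².
ω₂ = I₁ω₁ / I₂ = (4.130)(1.02 rad/s) / (5.906) = 0.7133 rad/s = 0.1135 rev/s.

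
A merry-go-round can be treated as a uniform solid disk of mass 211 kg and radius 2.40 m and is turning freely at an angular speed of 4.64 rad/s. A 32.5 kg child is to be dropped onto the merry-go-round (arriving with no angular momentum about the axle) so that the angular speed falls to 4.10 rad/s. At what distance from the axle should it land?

No external torque acts about the axle; L_before = L_after.
I_p = ½(211)(2.40)² = 607.7 kg·m².
I_p ω_i = (I_p + m r²) ω_f ⇒ m r² = I_p(ω_i/ω_f − 1) = 607.7(4.64/4.10 − 1) = 80.04 kg·m².
r = √(80.04/32.5) = 1.569 m.

r ≈ 1.57 m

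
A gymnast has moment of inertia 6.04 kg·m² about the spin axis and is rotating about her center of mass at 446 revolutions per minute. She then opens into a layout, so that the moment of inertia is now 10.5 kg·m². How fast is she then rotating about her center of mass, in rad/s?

ω₂ ≈ 26.9 rad/s

With no external torque about the axis, L is conserved: I₁ω₁ = I₂ω₂.
ω₂ = I₁ω₁ / I₂ = (6.040)(446 rpm) / (10.50) = 256.6 rpm = 26.87 rad/s.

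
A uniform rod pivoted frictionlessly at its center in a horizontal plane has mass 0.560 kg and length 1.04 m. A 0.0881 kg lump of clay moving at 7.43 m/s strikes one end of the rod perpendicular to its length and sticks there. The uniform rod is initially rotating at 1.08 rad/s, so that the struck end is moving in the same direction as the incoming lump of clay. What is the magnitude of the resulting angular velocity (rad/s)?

|ω_f| ≈ 5.32 rad/s

The axle reaction passes through the pivot and exerts no torque about it; angular momentum about the pivot is conserved through the impact.
I_p = (1/12)(0.560)(1.04)² = 0.05047 kg·m². Taking the sense of the lump of clay's angular momentum as positive, L_{lump} = m v R = (0.0881)(7.43)(1.04/2) = 0.3404 kg·m²/s.
L_i = +I_p ω_p + m v R = +(0.05047)(1.08) + 0.3404 = 0.3949 kg·m²/s.
After sticking, I_f = I_p + m R² = 0.05047 + (0.0881)(1.04/2)² = 0.07430 kg·m².
ω_f = L_i / I_f = 0.3949 / 0.07430 = 5.315 rad/s.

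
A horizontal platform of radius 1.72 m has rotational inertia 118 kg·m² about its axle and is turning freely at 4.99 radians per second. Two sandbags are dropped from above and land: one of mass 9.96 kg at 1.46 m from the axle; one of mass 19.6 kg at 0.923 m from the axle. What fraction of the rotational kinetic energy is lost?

fraction ≈ 0.243

The added mass arrives with no angular momentum about the axle, and any external torque about the axle is negligible, so the system's angular momentum is conserved.
Added inertia Σmr² = (9.96)(1.46)² + (19.6)(0.923)² = 37.93 kg·m²; I_f = 118.0 + 37.93 = 155.9 kg·m².
ω_f = I_p ω_i / I_f = (118.0)(4.99) / 155.9 = 3.776 rad/s.
KE_i = ½(118.0)(4.990 rad/s)² = 1469 J; KE_f = ½(155.9)(3.776)² = 1112 J.
Fraction lost = 0.2432.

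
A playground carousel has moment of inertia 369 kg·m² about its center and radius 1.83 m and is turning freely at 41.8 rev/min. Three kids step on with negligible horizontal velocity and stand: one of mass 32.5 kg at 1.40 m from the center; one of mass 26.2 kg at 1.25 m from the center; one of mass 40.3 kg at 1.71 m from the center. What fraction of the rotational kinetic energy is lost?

fraction ≈ 0.376

The added mass arrives with no angular momentum about the center, and any external torque about the center is negligible, so the system's angular momentum is conserved.
Added inertia Σmr² = (32.5)(1.40)² + (26.2)(1.25)² + (40.3)(1.71)² = 222.5 kg·m²; I_f = 369.0 + 222.5 = 591.5 kg·m².
ω_f = I_p ω_i / I_f = (369.0)(41.8) / 591.5 = 26.08 rpm.
KE_i = ½(369.0)(4.377 rad/s)² = 3535 J; KE_f = ½(591.5)(2.731)² = 2205 J.
Fraction lost = 0.3761.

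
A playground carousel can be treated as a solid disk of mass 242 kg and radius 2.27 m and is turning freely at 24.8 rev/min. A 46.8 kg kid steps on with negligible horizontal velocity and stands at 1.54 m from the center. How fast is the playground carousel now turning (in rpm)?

ω_f ≈ 21.1 rpm

The added mass arrives with no angular momentum about the center, and any external torque about the center is negligible, so the system's angular momentum is conserved.
I_p = ½(242)(2.27)² = 623.5 kg·m².
Added inertia Σmr² = (46.8)(1.54)² = 111.0 kg·m²; I_f = 623.5 + 111.0 = 734.5 kg·m².
ω_f = I_p ω_i / I_f = (623.5)(24.8) / 734.5 = 21.05 rpm.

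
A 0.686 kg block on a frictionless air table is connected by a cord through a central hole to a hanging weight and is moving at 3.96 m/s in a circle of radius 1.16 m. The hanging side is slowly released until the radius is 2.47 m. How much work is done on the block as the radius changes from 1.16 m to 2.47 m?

W ≈ -4.19 J

The only horizontal force on the mass is along the cord (radial), so it exerts no torque about the hole and angular momentum m v r is conserved.
v₂ = v₁ r₁ / r₂ = (3.96)(1.16) / (2.47) = 1.860 m/s.
W = ΔKE = ½m(v₂² − v₁²) = -4.192 J.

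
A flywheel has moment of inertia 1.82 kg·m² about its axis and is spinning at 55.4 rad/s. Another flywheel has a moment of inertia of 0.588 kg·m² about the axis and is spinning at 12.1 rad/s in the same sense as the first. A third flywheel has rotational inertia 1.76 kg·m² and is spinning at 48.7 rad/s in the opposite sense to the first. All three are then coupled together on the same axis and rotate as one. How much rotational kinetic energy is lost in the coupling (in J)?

ΔKE lost ≈ 4860 J

No external torque acts about the common axis, so total angular momentum is conserved.
Taking A's sense as positive: L = (1.820)(55.4) + (0.5880)(12.1) − (1.760)(48.7) = 22.23 kg·m²·rad/s.
Combined I = 1.820 + 0.5880 + 1.760 = 4.168 kg·m².
ω_f = L / I = 22.23 / 4.168 = 5.334 rad/s.
KE_i = ½ΣIω² = 4923 J; KE_f = ½(4.168)(5.334)² = 59.29 J.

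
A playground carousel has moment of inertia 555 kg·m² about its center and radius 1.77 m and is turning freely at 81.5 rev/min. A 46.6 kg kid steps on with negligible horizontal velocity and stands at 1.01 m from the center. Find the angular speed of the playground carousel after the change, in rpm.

No external torque acts about the center; L_before = L_after.
Added inertia Σmr² = (46.6)(1.01)² = 47.54 kg·m²; I_f = 555.0 + 47.54 = 602.5 kg·m².
ω_f = I_p ω_i / I_f = (555.0)(81.5) / 602.5 = 75.07 rpm.

ω_f ≈ 75.1 rpm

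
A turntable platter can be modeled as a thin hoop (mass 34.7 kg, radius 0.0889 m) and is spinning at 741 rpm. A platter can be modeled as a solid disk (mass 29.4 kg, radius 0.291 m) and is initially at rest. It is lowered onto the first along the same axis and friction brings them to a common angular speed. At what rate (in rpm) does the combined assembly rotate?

|ω_f| ≈ 134 rpm

No external torque acts about the common axis, so total angular momentum is conserved.
Moments of inertia: I_A = (34.7)(0.0889)² = 0.2742 kg·m²; I_B = ½(29.4)(0.291)² = 1.245 kg·m².
Taking A's sense as positive: L = (0.2742)(741) = 203.2 kg·m²·rpm.
Combined I = 0.2742 + 1.245 = 1.519 kg·m².
ω_f = L / I = 203.2 / 1.519 = 133.8 rpm.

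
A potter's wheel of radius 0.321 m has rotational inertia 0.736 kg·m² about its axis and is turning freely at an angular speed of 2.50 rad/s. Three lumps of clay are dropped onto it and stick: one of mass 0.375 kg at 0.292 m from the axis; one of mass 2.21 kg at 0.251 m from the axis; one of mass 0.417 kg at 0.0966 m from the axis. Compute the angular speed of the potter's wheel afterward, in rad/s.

No external torque acts about the axis; L_before = L_after.
Added inertia Σmr² = (0.375)(0.292)² + (2.21)(0.251)² + (0.417)(0.0966)² = 0.1751 kg·m²; I_f = 0.7360 + 0.1751 = 0.9111 kg·m².
ω_f = I_p ω_i / I_f = (0.7360)(2.50) / 0.9111 = 2.020 rad/s.

ω_f ≈ 2.02 rad/s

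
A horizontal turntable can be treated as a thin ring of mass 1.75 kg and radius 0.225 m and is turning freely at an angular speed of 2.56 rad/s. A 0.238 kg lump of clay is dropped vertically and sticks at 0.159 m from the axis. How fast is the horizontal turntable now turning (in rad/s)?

ω_f ≈ 2.40 rad/s

No external torque acts about the axis; L_before = L_after.
I_p = (1.75)(0.225)² = 0.08859 kg·m².
Added inertia Σmr² = (0.238)(0.159)² = 0.006017 kg·m²; I_f = 0.08859 + 0.006017 = 0.09461 kg·m².
ω_f = I_p ω_i / I_f = (0.08859)(2.56) / 0.09461 = 2.397 rad/s.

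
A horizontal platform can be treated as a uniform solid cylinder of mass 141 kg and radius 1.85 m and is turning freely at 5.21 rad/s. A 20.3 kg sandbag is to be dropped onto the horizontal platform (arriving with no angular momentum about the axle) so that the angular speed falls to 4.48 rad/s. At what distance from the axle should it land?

r ≈ 1.39 m

The added mass arrives with no angular momentum about the axle, and any external torque about the axle is negligible, so the system's angular momentum is conserved.
I_p = ½(141)(1.85)² = 241.3 kg·m².
I_p ω_i = (I_p + m r²) ω_f ⇒ m r² = I_p(ω_i/ω_f − 1) = 241.3(5.21/4.48 − 1) = 39.32 kg·m².
r = √(39.32/20.3) = 1.392 m.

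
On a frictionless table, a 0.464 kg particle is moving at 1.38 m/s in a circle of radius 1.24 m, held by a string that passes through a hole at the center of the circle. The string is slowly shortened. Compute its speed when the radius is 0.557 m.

v₂ ≈ 3.07 m/s

Central (radial) force ⇒ zero torque about the center ⇒ m v r is constant.
v₂ = v₁ r₁ / r₂ = (1.38)(1.24) / (0.557) = 3.072 m/s.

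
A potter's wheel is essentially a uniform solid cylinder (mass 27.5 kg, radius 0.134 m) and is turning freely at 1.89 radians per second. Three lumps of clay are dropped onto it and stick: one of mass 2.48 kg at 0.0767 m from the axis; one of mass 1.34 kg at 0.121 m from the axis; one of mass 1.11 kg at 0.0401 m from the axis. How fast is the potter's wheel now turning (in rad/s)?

ω_f ≈ 1.65 rad/s

No external torque acts about the axis; L_before = L_after.
I_p = ½(27.5)(0.134)² = 0.2469 kg·m².
Added inertia Σmr² = (2.48)(0.0767)² + (1.34)(0.121)² + (1.11)(0.0401)² = 0.03599 kg·m²; I_f = 0.2469 + 0.03599 = 0.2829 kg·m².
ω_f = I_p ω_i / I_f = (0.2469)(1.89) / 0.2829 = 1.650 rad/s.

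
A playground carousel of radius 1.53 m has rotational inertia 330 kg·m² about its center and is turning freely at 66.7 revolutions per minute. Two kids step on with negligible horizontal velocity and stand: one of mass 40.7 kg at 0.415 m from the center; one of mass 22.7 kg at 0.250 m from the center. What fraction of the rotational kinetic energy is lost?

The added mass arrives with no angular momentum about the center, and any external torque about the center is negligible, so the system's angular momentum is conserved.
Added inertia Σmr² = (40.7)(0.415)² + (22.7)(0.250)² = 8.428 kg·m²; I_f = 330.0 + 8.428 = 338.4 kg·m².
ω_f = I_p ω_i / I_f = (330.0)(66.7) / 338.4 = 65.04 rpm.
KE_i = ½(330.0)(6.985 rad/s)² = 8050 J; KE_f = ½(338.4)(6.811)² = 7849 J.
Fraction lost = 0.02490.

fraction ≈ 0.0249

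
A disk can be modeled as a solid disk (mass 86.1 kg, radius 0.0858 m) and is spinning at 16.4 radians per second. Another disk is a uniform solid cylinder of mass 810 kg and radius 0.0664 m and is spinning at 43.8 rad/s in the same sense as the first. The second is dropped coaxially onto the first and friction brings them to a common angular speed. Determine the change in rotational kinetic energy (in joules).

ΔKE ≈ -101 J

No external torque acts about the common axis, so total angular momentum is conserved.
Moments of inertia: I_A = ½(86.1)(0.0858)² = 0.3169 kg·m²; I_B = ½(810)(0.0664)² = 1.786 kg·m².
Taking A's sense as positive: L = (0.3169)(16.4) + (1.786)(43.8) = 83.41 kg·m²·rad/s.
Combined I = 0.3169 + 1.786 = 2.103 kg·m².
ω_f = L / I = 83.41 / 2.103 = 39.67 rad/s.
KE_i = ½ΣIω² = 1755 J; KE_f = ½(2.103)(39.67)² = 1654 J.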